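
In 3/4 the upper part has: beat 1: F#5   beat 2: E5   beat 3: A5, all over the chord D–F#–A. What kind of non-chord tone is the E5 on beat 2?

The harmony at that moment is D major triad (D, F#, A); E5 is not a chord tone.
It is approached by step down from F#5 and left by leap up to A5.
Step in, leap out, on a weak beat — an escape tone.

Escape tone.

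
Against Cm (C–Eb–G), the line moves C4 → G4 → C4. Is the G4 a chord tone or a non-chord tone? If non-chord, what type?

C minor triad contains C, Eb, G; G is the fifth, so it is a chord tone.

Chord tone (the fifth of C minor triad).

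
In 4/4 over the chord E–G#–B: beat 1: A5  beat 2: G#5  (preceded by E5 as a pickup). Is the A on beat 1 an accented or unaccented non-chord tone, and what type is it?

Accented appoggiatura.

The harmony at that moment is E major triad (E, G#, B); A5 is not a chord tone.
It is approached by leap up from E5 and left by step down to G#5.
Leap in, step out — an appoggiatura.
It falls on the downbeat, so it is accented.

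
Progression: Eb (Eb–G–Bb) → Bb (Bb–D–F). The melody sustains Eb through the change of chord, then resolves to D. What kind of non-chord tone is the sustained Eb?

The harmony at that moment is Bb major triad (Bb, D, F); Eb is not a chord tone.
It is held over (the same pitch as the preceding Eb) and left by step down to D.
Held over from the previous chord and resolving down by step — a suspension.

Eb is a suspension.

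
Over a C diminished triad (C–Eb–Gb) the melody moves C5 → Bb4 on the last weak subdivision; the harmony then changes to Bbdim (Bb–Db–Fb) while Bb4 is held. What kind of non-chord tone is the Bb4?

Bb4 is an anticipation.

The harmony at that moment is C diminished triad (C, Eb, Gb); Bb4 is not a chord tone.
It is approached by step down from C5 and then sustained as the same pitch into the next harmony.
Arriving early and becoming a chord tone when the harmony changes — an anticipation.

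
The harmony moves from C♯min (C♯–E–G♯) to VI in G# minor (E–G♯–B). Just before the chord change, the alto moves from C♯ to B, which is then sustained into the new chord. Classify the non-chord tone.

The harmony at that moment is C♯ minor triad (C♯, E, G♯); B is not a chord tone.
It is approached by step down from C♯ and then sustained as the same pitch into the next harmony.
Arriving early and becoming a chord tone when the harmony changes — an anticipation.

B is an anticipation.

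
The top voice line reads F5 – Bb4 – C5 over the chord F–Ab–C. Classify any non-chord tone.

Bb4 is an appoggiatura.

The harmony at that moment is F minor triad (F, Ab, C); Bb4 is not a chord tone.
It is approached by leap down from F5 and left by step up to C5.
Leap in, step out — an appoggiatura.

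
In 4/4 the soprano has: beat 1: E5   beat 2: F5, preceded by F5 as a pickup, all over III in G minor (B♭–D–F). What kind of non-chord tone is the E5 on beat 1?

The harmony at that moment is B♭ major triad (B♭, D, F); E5 is not a chord tone.
It is approached by step down from F5 and left by step up to F5.
Step away and step back to the same note — a neighbor tone (lower neighbor).

Lower neighbor tone.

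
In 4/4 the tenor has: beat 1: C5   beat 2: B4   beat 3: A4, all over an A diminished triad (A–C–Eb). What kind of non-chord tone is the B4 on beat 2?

Passing tone.

The harmony at that moment is A diminished triad (A, C, Eb); B4 is not a chord tone.
It is approached by step down from C5 and left by step down to A4.
Step in, step out in the same direction — a passing tone.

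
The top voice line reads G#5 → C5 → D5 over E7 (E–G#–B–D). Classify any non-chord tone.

C5 is an appoggiatura.

The harmony at that moment is E dominant seventh chord (E, G#, B, D); C5 is not a chord tone.
It is approached by leap down from G#5 and left by step up to D5.
Leap in, step out — an appoggiatura.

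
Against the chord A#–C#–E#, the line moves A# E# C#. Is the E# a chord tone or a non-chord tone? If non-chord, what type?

A# minor triad contains A#, C#, E#; E# is the fifth, so it is a chord tone.

Chord tone (the fifth of A# minor triad).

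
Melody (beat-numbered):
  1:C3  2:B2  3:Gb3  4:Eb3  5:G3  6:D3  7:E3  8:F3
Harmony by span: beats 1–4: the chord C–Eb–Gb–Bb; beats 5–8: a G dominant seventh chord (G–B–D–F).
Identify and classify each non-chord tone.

B2 (beat 2) — escape tone; E3 (beat 7) — passing tone.

The harmony at that moment is C half-diminished seventh chord (C, Eb, Gb, Bb); B2 is not a chord tone.
It is approached by step down from C3 and left by leap up to Gb3.
Step in, leap out — an escape tone.
The harmony at that moment is G dominant seventh chord (G, B, D, F); E3 is not a chord tone.
It is approached by step up from D3 and left by step up to F3.
Step in, step out in the same direction — a passing tone.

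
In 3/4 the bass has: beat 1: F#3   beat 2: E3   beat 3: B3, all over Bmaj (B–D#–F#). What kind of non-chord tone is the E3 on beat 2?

The harmony at that moment is B major triad (B, D#, F#); E3 is not a chord tone.
It is approached by step down from F#3 and left by leap up to B3.
Step in, leap out, on a weak beat — an escape tone.

Escape tone.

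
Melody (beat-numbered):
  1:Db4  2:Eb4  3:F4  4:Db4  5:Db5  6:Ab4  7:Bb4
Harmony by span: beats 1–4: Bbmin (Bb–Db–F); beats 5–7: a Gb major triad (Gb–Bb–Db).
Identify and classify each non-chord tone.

The harmony at that moment is Bb minor triad (Bb, Db, F); Eb4 is not a chord tone.
It is approached by step up from Db4 and left by step up to F4.
Step in, step out in the same direction — a passing tone.
The harmony at that moment is Gb major triad (Gb, Bb, Db); Ab4 is not a chord tone.
It is approached by leap down from Db5 and left by step up to Bb4.
Leap in, step out — an appoggiatura.

Eb4 (beat 2) — passing tone; Ab4 (beat 6) — appoggiatura.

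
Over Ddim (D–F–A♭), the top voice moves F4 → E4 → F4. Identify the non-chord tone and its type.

E4 is a neighbor tone.

The harmony at that moment is D diminished triad (D, F, A♭); E4 is not a chord tone.
It is approached by step down from F4 and left by step up to F4.
Step away and step back to the same note — a neighbor tone (lower neighbor).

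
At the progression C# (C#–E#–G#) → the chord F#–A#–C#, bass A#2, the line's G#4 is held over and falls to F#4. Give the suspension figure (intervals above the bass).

7–6 suspension.

At the second chord the bass is A#2. The suspended G#4 lies a seventh above the bass; after resolving down by step to F#4, the interval above the bass becomes a sixth.
Suspension figures are named by those two intervals: 7–6.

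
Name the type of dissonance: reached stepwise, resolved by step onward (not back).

Passing tone.

Approach: by step. Departure: by step, continuing in the same direction.
Stepwise on both sides with no change of direction means the note fills in the space between two different chord tones — a passing tone. (Had it turned back to its starting note it would be a neighbor tone instead.)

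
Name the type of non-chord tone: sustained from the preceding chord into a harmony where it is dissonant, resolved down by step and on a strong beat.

Approach: by preparation — the pitch is first a chord tone, then held (tied or repeated) while the harmony changes under it. Departure: down by step. Metric position: strong.
A prepared dissonance that resolves downward by step — a suspension. (The same figure resolving upward would be a retardation.)

Suspension.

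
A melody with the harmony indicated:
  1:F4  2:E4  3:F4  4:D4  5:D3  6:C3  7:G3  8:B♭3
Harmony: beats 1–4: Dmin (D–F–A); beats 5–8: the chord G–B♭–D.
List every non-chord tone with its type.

The harmony at that moment is D minor triad (D, F, A); E4 is not a chord tone.
It is approached by step down from F4 and left by step up to F4.
Step away and step back to the same note — a neighbor tone (lower neighbor).
The harmony at that moment is G minor triad (G, B♭, D); C3 is not a chord tone.
It is approached by step down from D3 and left by leap up to G3.
Step in, leap out — an escape tone.

E4 (beat 2) — neighbor tone; C3 (beat 6) — escape tone.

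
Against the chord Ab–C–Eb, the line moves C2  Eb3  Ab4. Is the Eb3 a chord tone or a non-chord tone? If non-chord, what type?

Chord tone (the fifth of Ab major triad).

Ab major triad contains Ab, C, Eb; Eb is the fifth, so it is a chord tone.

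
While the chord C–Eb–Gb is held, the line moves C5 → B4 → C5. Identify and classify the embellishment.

The harmony at that moment is C diminished triad (C, Eb, Gb); B4 is not a chord tone.
It is approached by step down from C5 and left by step up to C5.
Step away and step back to the same note — a neighbor tone (lower neighbor).

B4 is a neighbor tone.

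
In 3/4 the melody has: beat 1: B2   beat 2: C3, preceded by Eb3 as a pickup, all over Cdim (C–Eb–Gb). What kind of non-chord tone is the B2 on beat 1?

Appoggiatura.

The harmony at that moment is C diminished triad (C, Eb, Gb); B2 is not a chord tone.
It is approached by leap down from Eb3 and left by step up to C3.
Leap in, step out, metrically accented — an appoggiatura.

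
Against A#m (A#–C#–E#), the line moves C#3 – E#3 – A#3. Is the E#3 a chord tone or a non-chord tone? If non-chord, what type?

Chord tone (the fifth of A# minor triad).

A# minor triad contains A#, C#, E#; E# is the fifth, so it is a chord tone.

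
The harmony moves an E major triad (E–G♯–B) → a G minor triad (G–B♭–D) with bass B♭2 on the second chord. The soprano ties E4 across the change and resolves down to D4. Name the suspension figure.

At the second chord the bass is B♭2. The suspended E4 lies a fourth above the bass; after resolving down by step to D4, the interval above the bass becomes a third.
Suspension figures are named by those two intervals: 4–3.

4–3 suspension.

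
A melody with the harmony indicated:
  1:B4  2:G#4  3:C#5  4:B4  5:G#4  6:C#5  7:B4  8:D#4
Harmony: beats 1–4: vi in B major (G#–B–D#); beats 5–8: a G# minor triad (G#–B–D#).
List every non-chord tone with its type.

The harmony at that moment is G# minor triad (G#, B, D#); C#5 is not a chord tone.
It is approached by leap up from G#4 and left by step down to B4.
Leap in, step out — an appoggiatura.
The harmony at that moment is G# minor triad (G#, B, D#); C#5 is not a chord tone.
It is approached by leap up from G#4 and left by step down to B4.
Leap in, step out — an appoggiatura.

C#5 (beat 3) — appoggiatura; C#5 (beat 6) — appoggiatura.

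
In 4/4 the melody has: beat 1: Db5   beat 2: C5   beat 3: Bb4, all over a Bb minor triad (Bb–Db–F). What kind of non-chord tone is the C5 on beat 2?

Passing tone.

The harmony at that moment is Bb minor triad (Bb, Db, F); C5 is not a chord tone.
It is approached by step down from Db5 and left by step down to Bb4.
Step in, step out in the same direction — a passing tone.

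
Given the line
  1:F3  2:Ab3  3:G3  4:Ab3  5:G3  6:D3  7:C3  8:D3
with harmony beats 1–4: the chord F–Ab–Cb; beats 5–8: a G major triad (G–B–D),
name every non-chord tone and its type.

The harmony at that moment is F diminished triad (F, Ab, Cb); G3 is not a chord tone.
It is approached by step down from Ab3 and left by step up to Ab3.
Step away and step back to the same note — a neighbor tone (lower neighbor).
The harmony at that moment is G major triad (G, B, D); C3 is not a chord tone.
It is approached by step down from D3 and left by step up to D3.
Step away and step back to the same note — a neighbor tone (lower neighbor).

G3 (beat 3) — neighbor tone; C3 (beat 7) — neighbor tone.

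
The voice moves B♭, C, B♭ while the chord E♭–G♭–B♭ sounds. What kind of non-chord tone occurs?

The harmony at that moment is E♭ minor triad (E♭, G♭, B♭); C is not a chord tone.
It is approached by step up from B♭ and left by step down to B♭.
Step away and step back to the same note — a neighbor tone (upper neighbor).

C is a neighbor tone.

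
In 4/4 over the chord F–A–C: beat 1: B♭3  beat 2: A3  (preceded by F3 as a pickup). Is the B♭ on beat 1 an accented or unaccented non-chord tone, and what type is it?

The harmony at that moment is F major triad (F, A, C); B♭3 is not a chord tone.
It is approached by leap up from F3 and left by step down to A3.
Leap in, step out — an appoggiatura.
It falls on the downbeat, so it is accented.

Accented appoggiatura.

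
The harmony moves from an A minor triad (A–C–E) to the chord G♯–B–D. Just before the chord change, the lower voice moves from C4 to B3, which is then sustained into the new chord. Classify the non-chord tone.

B3 is an anticipation.

The harmony at that moment is A minor triad (A, C, E); B3 is not a chord tone.
It is approached by step down from C4 and then sustained as the same pitch into the next harmony.
Arriving early and becoming a chord tone when the harmony changes — an anticipation.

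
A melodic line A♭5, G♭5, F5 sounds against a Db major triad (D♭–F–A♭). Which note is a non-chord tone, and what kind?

The harmony at that moment is D♭ major triad (D♭, F, A♭); G♭5 is not a chord tone.
It is approached by step down from A♭5 and left by step down to F5.
Step in, step out in the same direction — a passing tone.

G♭5 is a passing tone.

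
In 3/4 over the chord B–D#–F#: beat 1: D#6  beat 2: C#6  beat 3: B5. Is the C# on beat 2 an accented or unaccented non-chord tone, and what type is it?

The harmony at that moment is B major triad (B, D#, F#); C#6 is not a chord tone.
It is approached by step down from D#6 and left by step down to B5.
Step in, step out in the same direction — a passing tone.
It falls on a weak beat, so it is unaccented.

Unaccented passing tone.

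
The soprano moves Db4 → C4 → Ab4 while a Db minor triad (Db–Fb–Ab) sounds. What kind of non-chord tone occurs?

C4 is an escape tone.

The harmony at that moment is Db minor triad (Db, Fb, Ab); C4 is not a chord tone.
It is approached by step down from Db4 and left by leap up to Ab4.
Step in, leap out — an escape tone.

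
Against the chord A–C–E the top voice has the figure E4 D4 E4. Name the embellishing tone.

D4 is a neighbor tone.

The harmony at that moment is A minor triad (A, C, E); D4 is not a chord tone.
It is approached by step down from E4 and left by step up to E4.
Step away and step back to the same note — a neighbor tone (lower neighbor).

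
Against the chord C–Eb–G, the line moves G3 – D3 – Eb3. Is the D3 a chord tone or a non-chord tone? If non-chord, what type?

The harmony at that moment is C minor triad (C, Eb, G); D3 is not a chord tone.
It is approached by leap down from G3 and left by step up to Eb3.
Leap in, step out — an appoggiatura.

Non-chord tone — an appoggiatura.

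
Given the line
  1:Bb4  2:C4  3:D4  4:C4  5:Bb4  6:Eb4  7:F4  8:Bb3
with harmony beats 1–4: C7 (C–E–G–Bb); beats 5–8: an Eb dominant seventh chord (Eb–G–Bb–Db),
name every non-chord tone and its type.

D4 (beat 3) — neighbor tone; F4 (beat 7) — escape tone.

The harmony at that moment is C dominant seventh chord (C, E, G, Bb); D4 is not a chord tone.
It is approached by step up from C4 and left by step down to C4.
Step away and step back to the same note — a neighbor tone (upper neighbor).
The harmony at that moment is Eb dominant seventh chord (Eb, G, Bb, Db); F4 is not a chord tone.
It is approached by step up from Eb4 and left by leap down to Bb3.
Step in, leap out — an escape tone.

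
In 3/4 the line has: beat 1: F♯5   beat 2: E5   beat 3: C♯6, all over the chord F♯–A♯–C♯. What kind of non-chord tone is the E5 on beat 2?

The harmony at that moment is F♯ major triad (F♯, A♯, C♯); E5 is not a chord tone.
It is approached by step down from F♯5 and left by leap up to C♯6.
Step in, leap out, on a weak beat — an escape tone.

Escape tone.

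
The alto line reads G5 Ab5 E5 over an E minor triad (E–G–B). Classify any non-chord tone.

Ab5 is an escape tone.

The harmony at that moment is E minor triad (E, G, B); Ab5 is not a chord tone.
It is approached by step up from G5 and left by leap down to E5.
Step in, leap out — an escape tone.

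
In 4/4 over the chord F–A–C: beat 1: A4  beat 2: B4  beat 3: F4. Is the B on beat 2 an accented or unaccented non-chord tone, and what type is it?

The harmony at that moment is F major triad (F, A, C); B4 is not a chord tone.
It is approached by step up from A4 and left by leap down to F4.
Step in, leap out — an escape tone.
It falls on a weak beat, so it is unaccented.

Unaccented escape tone.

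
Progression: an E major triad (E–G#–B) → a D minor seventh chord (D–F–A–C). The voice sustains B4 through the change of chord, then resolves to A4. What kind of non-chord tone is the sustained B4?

B4 is a suspension.

The harmony at that moment is D minor seventh chord (D, F, A, C); B4 is not a chord tone.
It is held over (the same pitch as the preceding B4) and left by step down to A4.
Held over from the previous chord and resolving down by step — a suspension.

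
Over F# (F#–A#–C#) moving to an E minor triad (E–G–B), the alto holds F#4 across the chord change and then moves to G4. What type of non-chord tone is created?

F#4 is a retardation.

The harmony at that moment is E minor triad (E, G, B); F#4 is not a chord tone.
It is held over (the same pitch as the preceding F#4) and left by step up to G4.
Held over from the previous chord and resolving up by step — a retardation.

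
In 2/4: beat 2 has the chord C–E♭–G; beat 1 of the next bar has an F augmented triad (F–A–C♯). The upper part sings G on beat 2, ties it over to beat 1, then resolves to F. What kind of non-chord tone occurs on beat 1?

Suspension.

The harmony at that moment is F augmented triad (F, A, C♯); G is not a chord tone.
It is held over (the same pitch as the preceding G) and left by step down to F.
Held over from the previous chord and resolving down by step — a suspension.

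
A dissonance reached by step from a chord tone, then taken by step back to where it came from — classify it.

Neighbor tone.

Approach: by step. Departure: by step in the opposite direction, back to the starting pitch.
Stepwise on both sides but reversing to return to the same chord tone — a neighbor tone. (Had it continued onward in the same direction it would be a passing tone instead.)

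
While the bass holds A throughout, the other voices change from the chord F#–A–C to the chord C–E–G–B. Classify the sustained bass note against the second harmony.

Pedal tone (pedal point).

The harmony at that moment is C major seventh chord (C, E, G, B); A is not a chord tone.
It is held over (the same pitch as the preceding A) and then sustained as the same pitch into the next harmony.
Sustained through a change of harmony — a pedal tone.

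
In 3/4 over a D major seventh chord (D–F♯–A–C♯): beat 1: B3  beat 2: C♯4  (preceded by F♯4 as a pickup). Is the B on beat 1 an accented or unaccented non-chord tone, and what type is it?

Accented appoggiatura.

The harmony at that moment is D major seventh chord (D, F♯, A, C♯); B3 is not a chord tone.
It is approached by leap down from F♯4 and left by step up to C♯4.
Leap in, step out — an appoggiatura.
It falls on the downbeat, so it is accented.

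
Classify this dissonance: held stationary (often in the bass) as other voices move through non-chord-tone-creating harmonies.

Approach: none. Departure: none — a single pitch is sustained while the chords change around it, passing through harmonies that do not contain it.
No melodic motion at all; the dissonance is created entirely by the moving harmonies against the stationary note — a pedal tone (pedal point).

Pedal tone.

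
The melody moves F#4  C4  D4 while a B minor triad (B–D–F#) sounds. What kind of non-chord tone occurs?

C4 is an appoggiatura.

The harmony at that moment is B minor triad (B, D, F#); C4 is not a chord tone.
It is approached by leap down from F#4 and left by step up to D4.
Leap in, step out — an appoggiatura.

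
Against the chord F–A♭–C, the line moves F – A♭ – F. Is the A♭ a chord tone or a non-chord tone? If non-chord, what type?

F minor triad contains F, A♭, C; A♭ is the third, so it is a chord tone.

Chord tone (the third of F minor triad).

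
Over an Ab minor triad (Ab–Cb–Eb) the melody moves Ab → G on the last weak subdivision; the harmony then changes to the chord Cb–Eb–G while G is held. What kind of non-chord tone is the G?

G is an anticipation.

The harmony at that moment is Ab minor triad (Ab, Cb, Eb); G is not a chord tone.
It is approached by step down from Ab and then sustained as the same pitch into the next harmony.
Arriving early and becoming a chord tone when the harmony changes — an anticipation.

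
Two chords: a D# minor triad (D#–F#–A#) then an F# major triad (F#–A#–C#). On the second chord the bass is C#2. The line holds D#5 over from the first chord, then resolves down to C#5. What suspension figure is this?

9–8 suspension.

At the second chord the bass is C#2. The suspended D#5 lies a ninth above the bass; after resolving down by step to C#5, the interval above the bass becomes an octave.
Suspension figures are named by those two intervals: 9–8.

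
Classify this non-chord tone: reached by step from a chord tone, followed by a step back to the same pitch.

Approach: by step. Departure: by step in the opposite direction, back to the starting pitch.
Stepwise on both sides but reversing to return to the same chord tone — a neighbor tone. (Had it continued onward in the same direction it would be a passing tone instead.)

Neighbor tone.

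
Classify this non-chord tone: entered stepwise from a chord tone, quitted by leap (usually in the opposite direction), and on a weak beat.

Approach: by step. Departure: by leap. Metric position: weak.
Step in, leap out, from a weak position — an escape tone (échappée). (It is the mirror image of the appoggiatura, which leaps in and steps out on a strong beat.)

Escape tone.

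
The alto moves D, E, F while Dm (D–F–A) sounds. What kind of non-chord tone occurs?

The harmony at that moment is D minor triad (D, F, A); E is not a chord tone.
It is approached by step up from D and left by step up to F.
Step in, step out in the same direction — a passing tone.

E is a passing tone.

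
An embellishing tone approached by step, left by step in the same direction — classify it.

Passing tone.

Approach: by step. Departure: by step, continuing in the same direction.
Stepwise on both sides with no change of direction means the note fills in the space between two different chord tones — a passing tone. (Had it turned back to its starting note it would be a neighbor tone instead.)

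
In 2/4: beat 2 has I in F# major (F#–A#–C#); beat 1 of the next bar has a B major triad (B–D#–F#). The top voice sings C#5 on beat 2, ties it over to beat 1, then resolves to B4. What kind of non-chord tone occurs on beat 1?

The harmony at that moment is B major triad (B, D#, F#); C#5 is not a chord tone.
It is held over (the same pitch as the preceding C#5) and left by step down to B4.
Held over from the previous chord and resolving down by step — a suspension.

Suspension.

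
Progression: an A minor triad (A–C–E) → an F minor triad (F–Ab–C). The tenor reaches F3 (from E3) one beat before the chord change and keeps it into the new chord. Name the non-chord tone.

The harmony at that moment is A minor triad (A, C, E); F3 is not a chord tone.
It is approached by step up from E3 and then sustained as the same pitch into the next harmony.
Arriving early and becoming a chord tone when the harmony changes — an anticipation.

F3 is an anticipation.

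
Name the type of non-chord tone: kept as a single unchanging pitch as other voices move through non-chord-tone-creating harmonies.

Pedal tone.

Approach: none. Departure: none — a single pitch is sustained while the chords change around it, passing through harmonies that do not contain it.
No melodic motion at all; the dissonance is created entirely by the moving harmonies against the stationary note — a pedal tone (pedal point).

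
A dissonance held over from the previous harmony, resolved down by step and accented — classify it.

Approach: by preparation — the pitch is first a chord tone, then held (tied or repeated) while the harmony changes under it. Departure: down by step. Metric position: strong.
A prepared dissonance that resolves downward by step — a suspension. (The same figure resolving upward would be a retardation.)

Suspension.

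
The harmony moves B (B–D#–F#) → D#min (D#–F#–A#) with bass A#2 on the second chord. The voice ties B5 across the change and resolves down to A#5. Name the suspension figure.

At the second chord the bass is A#2. The suspended B5 lies a ninth above the bass; after resolving down by step to A#5, the interval above the bass becomes an octave.
Suspension figures are named by those two intervals: 9–8.

9–8 suspension.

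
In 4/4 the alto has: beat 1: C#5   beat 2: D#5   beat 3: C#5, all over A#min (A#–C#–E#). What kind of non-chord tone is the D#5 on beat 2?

The harmony at that moment is A# minor triad (A#, C#, E#); D#5 is not a chord tone.
It is approached by step up from C#5 and left by step down to C#5.
Step away and step back to the same note — a neighbor tone (upper neighbor).

Upper neighbor tone.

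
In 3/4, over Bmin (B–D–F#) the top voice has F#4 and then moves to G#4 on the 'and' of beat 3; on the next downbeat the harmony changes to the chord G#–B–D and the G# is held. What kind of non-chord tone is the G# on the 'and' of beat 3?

The harmony at that moment is B minor triad (B, D, F#); G#4 is not a chord tone.
It is approached by step up from F#4 and then sustained as the same pitch into the next harmony.
Arriving early and becoming a chord tone when the harmony changes — an anticipation.

Anticipation.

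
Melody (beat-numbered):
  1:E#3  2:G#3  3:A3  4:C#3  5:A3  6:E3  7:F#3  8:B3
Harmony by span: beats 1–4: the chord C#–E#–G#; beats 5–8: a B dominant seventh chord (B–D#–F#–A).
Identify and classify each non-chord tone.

A3 (beat 3) — escape tone; E3 (beat 6) — appoggiatura.

The harmony at that moment is C# major triad (C#, E#, G#); A3 is not a chord tone.
It is approached by step up from G#3 and left by leap down to C#3.
Step in, leap out — an escape tone.
The harmony at that moment is B dominant seventh chord (B, D#, F#, A); E3 is not a chord tone.
It is approached by leap down from A3 and left by step up to F#3.
Leap in, step out — an appoggiatura.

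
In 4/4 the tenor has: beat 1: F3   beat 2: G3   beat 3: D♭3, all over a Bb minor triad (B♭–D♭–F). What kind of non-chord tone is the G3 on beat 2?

Escape tone.

The harmony at that moment is B♭ minor triad (B♭, D♭, F); G3 is not a chord tone.
It is approached by step up from F3 and left by leap down to D♭3.
Step in, leap out, on a weak beat — an escape tone.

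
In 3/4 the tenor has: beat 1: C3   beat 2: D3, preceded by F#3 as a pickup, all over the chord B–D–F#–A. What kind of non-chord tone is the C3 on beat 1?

The harmony at that moment is B minor seventh chord (B, D, F#, A); C3 is not a chord tone.
It is approached by leap down from F#3 and left by step up to D3.
Leap in, step out, metrically accented — an appoggiatura.

Appoggiatura.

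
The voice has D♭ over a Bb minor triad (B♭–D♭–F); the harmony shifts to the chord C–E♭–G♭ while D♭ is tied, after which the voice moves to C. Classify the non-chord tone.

D♭ is a suspension.

The harmony at that moment is C diminished triad (C, E♭, G♭); D♭ is not a chord tone.
It is held over (the same pitch as the preceding D♭) and left by step down to C.
Held over from the previous chord and resolving down by step — a suspension.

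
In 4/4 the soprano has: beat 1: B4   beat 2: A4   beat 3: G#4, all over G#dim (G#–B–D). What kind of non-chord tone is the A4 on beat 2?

The harmony at that moment is G# diminished triad (G#, B, D); A4 is not a chord tone.
It is approached by step down from B4 and left by step down to G#4.
Step in, step out in the same direction — a passing tone.

Passing tone.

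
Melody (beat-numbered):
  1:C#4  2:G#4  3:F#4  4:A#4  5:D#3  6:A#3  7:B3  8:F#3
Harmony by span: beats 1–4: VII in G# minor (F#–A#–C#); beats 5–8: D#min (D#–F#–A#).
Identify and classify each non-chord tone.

G#4 (beat 2) — appoggiatura; B3 (beat 7) — escape tone.

The harmony at that moment is F# major triad (F#, A#, C#); G#4 is not a chord tone.
It is approached by leap up from C#4 and left by step down to F#4.
Leap in, step out — an appoggiatura.
The harmony at that moment is D# minor triad (D#, F#, A#); B3 is not a chord tone.
It is approached by step up from A#3 and left by leap down to F#3.
Step in, leap out — an escape tone.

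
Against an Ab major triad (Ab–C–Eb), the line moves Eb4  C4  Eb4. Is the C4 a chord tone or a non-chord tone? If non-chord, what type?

Chord tone (the third of Ab major triad).

Ab major triad contains Ab, C, Eb; C is the third, so it is a chord tone.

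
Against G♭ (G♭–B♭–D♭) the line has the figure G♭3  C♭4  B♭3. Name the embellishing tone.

The harmony at that moment is G♭ major triad (G♭, B♭, D♭); C♭4 is not a chord tone.
It is approached by leap up from G♭3 and left by step down to B♭3.
Leap in, step out — an appoggiatura.

C♭4 is an appoggiatura.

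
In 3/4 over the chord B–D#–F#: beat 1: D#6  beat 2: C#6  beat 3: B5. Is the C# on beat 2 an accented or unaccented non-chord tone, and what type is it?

Unaccented passing tone.

The harmony at that moment is B major triad (B, D#, F#); C#6 is not a chord tone.
It is approached by step down from D#6 and left by step down to B5.
Step in, step out in the same direction — a passing tone.
It falls on a weak beat, so it is unaccented.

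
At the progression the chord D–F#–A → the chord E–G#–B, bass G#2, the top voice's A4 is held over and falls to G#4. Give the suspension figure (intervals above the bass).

At the second chord the bass is G#2. The suspended A4 lies a ninth above the bass; after resolving down by step to G#4, the interval above the bass becomes an octave.
Suspension figures are named by those two intervals: 9–8.

9–8 suspension.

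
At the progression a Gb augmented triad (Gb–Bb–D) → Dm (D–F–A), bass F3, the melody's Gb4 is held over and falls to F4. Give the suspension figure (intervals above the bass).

At the second chord the bass is F3. The suspended Gb4 lies a ninth above the bass; after resolving down by step to F4, the interval above the bass becomes an octave.
Suspension figures are named by those two intervals: 9–8.

9–8 suspension.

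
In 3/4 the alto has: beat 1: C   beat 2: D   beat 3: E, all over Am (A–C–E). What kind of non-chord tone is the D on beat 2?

The harmony at that moment is A minor triad (A, C, E); D is not a chord tone.
It is approached by step up from C and left by step up to E.
Step in, step out in the same direction — a passing tone.

Passing tone.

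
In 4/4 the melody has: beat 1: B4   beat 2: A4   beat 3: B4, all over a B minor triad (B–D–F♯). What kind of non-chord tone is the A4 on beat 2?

Lower neighbor tone.

The harmony at that moment is B minor triad (B, D, F♯); A4 is not a chord tone.
It is approached by step down from B4 and left by step up to B4.
Step away and step back to the same note — a neighbor tone (lower neighbor).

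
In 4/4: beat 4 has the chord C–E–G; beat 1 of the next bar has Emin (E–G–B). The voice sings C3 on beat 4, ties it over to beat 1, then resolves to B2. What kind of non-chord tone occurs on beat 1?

Suspension.

The harmony at that moment is E minor triad (E, G, B); C3 is not a chord tone.
It is held over (the same pitch as the preceding C3) and left by step down to B2.
Held over from the previous chord and resolving down by step — a suspension.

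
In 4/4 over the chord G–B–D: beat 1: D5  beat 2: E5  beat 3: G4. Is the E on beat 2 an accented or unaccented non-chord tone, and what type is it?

Unaccented escape tone.

The harmony at that moment is G major triad (G, B, D); E5 is not a chord tone.
It is approached by step up from D5 and left by leap down to G4.
Step in, leap out — an escape tone.
It falls on a weak beat, so it is unaccented.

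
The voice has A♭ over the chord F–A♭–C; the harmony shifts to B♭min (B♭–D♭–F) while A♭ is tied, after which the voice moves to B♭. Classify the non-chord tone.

The harmony at that moment is B♭ minor triad (B♭, D♭, F); A♭ is not a chord tone.
It is held over (the same pitch as the preceding A♭) and left by step up to B♭.
Held over from the previous chord and resolving up by step — a retardation.

A♭ is a retardation.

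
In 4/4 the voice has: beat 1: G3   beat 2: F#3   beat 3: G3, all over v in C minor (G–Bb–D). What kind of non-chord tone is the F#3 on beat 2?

The harmony at that moment is G minor triad (G, Bb, D); F#3 is not a chord tone.
It is approached by step down from G3 and left by step up to G3.
Step away and step back to the same note — a neighbor tone (lower neighbor).

Lower neighbor tone.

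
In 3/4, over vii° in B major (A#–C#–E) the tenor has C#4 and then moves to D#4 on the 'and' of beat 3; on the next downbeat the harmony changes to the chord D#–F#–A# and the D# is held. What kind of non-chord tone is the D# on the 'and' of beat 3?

Anticipation.

The harmony at that moment is A# diminished triad (A#, C#, E); D#4 is not a chord tone.
It is approached by step up from C#4 and then sustained as the same pitch into the next harmony.
Arriving early and becoming a chord tone when the harmony changes — an anticipation.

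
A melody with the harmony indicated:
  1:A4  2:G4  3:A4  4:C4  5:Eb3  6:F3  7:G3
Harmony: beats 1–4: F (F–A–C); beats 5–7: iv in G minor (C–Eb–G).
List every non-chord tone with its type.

The harmony at that moment is F major triad (F, A, C); G4 is not a chord tone.
It is approached by step down from A4 and left by step up to A4.
Step away and step back to the same note — a neighbor tone (lower neighbor).
The harmony at that moment is C minor triad (C, Eb, G); F3 is not a chord tone.
It is approached by step up from Eb3 and left by step up to G3.
Step in, step out in the same direction — a passing tone.

G4 (beat 2) — neighbor tone; F3 (beat 6) — passing tone.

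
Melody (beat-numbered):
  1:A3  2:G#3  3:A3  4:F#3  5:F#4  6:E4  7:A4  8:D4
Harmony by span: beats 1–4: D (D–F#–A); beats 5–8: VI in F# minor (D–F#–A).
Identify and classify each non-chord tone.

The harmony at that moment is D major triad (D, F#, A); G#3 is not a chord tone.
It is approached by step down from A3 and left by step up to A3.
Step away and step back to the same note — a neighbor tone (lower neighbor).
The harmony at that moment is D major triad (D, F#, A); E4 is not a chord tone.
It is approached by step down from F#4 and left by leap up to A4.
Step in, leap out — an escape tone.

G#3 (beat 2) — neighbor tone; E4 (beat 6) — escape tone.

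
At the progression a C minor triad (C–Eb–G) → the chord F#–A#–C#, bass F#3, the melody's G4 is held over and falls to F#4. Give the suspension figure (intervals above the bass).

At the second chord the bass is F#3. The suspended G4 lies a ninth above the bass; after resolving down by step to F#4, the interval above the bass becomes an octave.
Suspension figures are named by those two intervals: 9–8.

9–8 suspension.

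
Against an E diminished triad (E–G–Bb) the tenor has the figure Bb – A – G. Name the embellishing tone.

A is a passing tone.

The harmony at that moment is E diminished triad (E, G, Bb); A is not a chord tone.
It is approached by step down from Bb and left by step down to G.
Step in, step out in the same direction — a passing tone.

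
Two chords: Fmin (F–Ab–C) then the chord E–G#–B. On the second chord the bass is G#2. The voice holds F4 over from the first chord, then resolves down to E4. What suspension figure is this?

7–6 suspension.

At the second chord the bass is G#2. The suspended F4 lies a seventh above the bass; after resolving down by step to E4, the interval above the bass becomes a sixth.
Suspension figures are named by those two intervals: 7–6.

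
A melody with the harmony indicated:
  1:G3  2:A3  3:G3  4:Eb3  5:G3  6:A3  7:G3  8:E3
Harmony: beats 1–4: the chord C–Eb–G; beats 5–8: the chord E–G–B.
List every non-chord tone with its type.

The harmony at that moment is C minor triad (C, Eb, G); A3 is not a chord tone.
It is approached by step up from G3 and left by step down to G3.
Step away and step back to the same note — a neighbor tone (upper neighbor).
The harmony at that moment is E minor triad (E, G, B); A3 is not a chord tone.
It is approached by step up from G3 and left by step down to G3.
Step away and step back to the same note — a neighbor tone (upper neighbor).

A3 (beat 2) — neighbor tone; A3 (beat 6) — neighbor tone.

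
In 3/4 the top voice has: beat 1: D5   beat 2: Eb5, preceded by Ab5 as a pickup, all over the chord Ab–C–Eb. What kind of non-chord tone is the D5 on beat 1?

Appoggiatura.

The harmony at that moment is Ab major triad (Ab, C, Eb); D5 is not a chord tone.
It is approached by leap down from Ab5 and left by step up to Eb5.
Leap in, step out, metrically accented — an appoggiatura.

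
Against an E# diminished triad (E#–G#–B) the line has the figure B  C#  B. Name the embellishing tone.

The harmony at that moment is E# diminished triad (E#, G#, B); C# is not a chord tone.
It is approached by step up from B and left by step down to B.
Step away and step back to the same note — a neighbor tone (upper neighbor).

C# is a neighbor tone.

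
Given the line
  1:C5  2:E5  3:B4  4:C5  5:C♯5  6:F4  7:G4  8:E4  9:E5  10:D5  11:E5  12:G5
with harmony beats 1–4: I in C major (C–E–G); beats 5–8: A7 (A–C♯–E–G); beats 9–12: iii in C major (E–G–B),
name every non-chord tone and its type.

The harmony at that moment is C major triad (C, E, G); B4 is not a chord tone.
It is approached by leap down from E5 and left by step up to C5.
Leap in, step out — an appoggiatura.
The harmony at that moment is A dominant seventh chord (A, C♯, E, G); F4 is not a chord tone.
It is approached by leap down from C♯5 and left by step up to G4.
Leap in, step out — an appoggiatura.
The harmony at that moment is E minor triad (E, G, B); D5 is not a chord tone.
It is approached by step down from E5 and left by step up to E5.
Step away and step back to the same note — a neighbor tone (lower neighbor).

B4 (beat 3) — appoggiatura; F4 (beat 6) — appoggiatura; D5 (beat 10) — neighbor tone.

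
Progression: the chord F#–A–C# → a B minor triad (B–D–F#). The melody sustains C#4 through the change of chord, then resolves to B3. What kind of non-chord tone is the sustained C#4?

The harmony at that moment is B minor triad (B, D, F#); C#4 is not a chord tone.
It is held over (the same pitch as the preceding C#4) and left by step down to B3.
Held over from the previous chord and resolving down by step — a suspension.

C#4 is a suspension.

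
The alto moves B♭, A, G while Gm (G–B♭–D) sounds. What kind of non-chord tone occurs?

The harmony at that moment is G minor triad (G, B♭, D); A is not a chord tone.
It is approached by step down from B♭ and left by step down to G.
Step in, step out in the same direction — a passing tone.

A is a passing tone.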